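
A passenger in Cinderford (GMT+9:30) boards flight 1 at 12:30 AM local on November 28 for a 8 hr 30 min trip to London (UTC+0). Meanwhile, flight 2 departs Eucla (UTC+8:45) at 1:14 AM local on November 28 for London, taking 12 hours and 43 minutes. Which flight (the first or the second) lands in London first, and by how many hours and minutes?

the first, by 5 hours 42 minutes

Flight 1 in UTC: 12:30 AM − 9:30 = 3:00 PM on Nov 27.
+8 hours and 30 minutes → arrive 11:30 PM UTC on Nov 27.
Flight 2 in UTC: 1:14 AM − 8:45 = 4:29 PM on Nov 27.
+12 hours and 43 minutes → arrive 5:12 AM UTC on Nov 28.
Flight 1 lands earlier by 5 hours 42 minutes.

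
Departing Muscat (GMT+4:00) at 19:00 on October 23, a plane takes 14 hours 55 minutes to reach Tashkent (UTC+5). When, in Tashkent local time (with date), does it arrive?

Convert departure to UTC: 19:00 − 4:00 = 15:00 UTC on Oct 23.
Add 14 hours 55 minutes travel time → 05:55 UTC (Oct 24).
Tashkent is UTC+5:00, so local arrival = 05:55 + 5:00 = 10:55 on Oct 24.

10:55 on October 24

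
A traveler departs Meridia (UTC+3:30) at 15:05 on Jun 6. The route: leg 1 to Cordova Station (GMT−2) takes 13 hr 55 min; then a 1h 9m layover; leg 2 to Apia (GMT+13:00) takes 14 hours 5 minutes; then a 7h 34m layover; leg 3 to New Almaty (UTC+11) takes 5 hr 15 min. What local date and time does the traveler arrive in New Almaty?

16:33 on June 8

Convert departure to UTC: 15:05 − 3:30 = 11:35 UTC on Jun 6.
Add 13 hours and 55 minutes leg 1 → 01:30 UTC (Jun 7).
Add 1 hour 9 minutes layover in Cordova Station → 02:39 UTC.
Add 14 hours and 5 minutes leg 2 → 16:44 UTC.
Add 7 hours 34 minutes layover in Apia → 00:18 UTC (Jun 8).
Add 5 hours 15 minutes leg 3 → 05:33 UTC.
New Almaty is UTC+11:00, so local arrival = 05:33 + 11:00 = 16:33 on Jun 8.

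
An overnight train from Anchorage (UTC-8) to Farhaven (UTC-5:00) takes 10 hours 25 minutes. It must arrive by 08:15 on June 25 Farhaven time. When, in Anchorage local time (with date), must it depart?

Target arrival in UTC: 08:15 + 5:00 = 13:15 on Jun 25.
Subtract 10 hours and 25 minutes → departure 02:50 UTC on Jun 25.
Anchorage is UTC−8:00: 02:50 − 8:00 = 18:50 on Jun 24.

18:50 on Jun 24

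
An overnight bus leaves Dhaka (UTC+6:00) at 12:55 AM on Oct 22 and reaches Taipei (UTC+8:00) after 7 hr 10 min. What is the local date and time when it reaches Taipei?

10:05 AM on October 22

Convert departure to UTC: 12:55 AM − 6:00 = 6:55 PM UTC on Oct 21.
Add 7 hours and 10 minutes travel time → 2:05 AM UTC (Oct 22).
Taipei is UTC+8:00, so local arrival = 2:05 AM + 8:00 = 10:05 AM on Oct 22.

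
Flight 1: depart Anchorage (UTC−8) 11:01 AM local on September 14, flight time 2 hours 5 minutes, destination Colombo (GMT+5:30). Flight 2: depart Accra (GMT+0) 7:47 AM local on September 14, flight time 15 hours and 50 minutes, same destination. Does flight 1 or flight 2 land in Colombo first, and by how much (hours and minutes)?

the first, by 2 hours 31 minutes

Flight 1 in UTC: 11:01 AM + 8:00 = 7:01 PM on Sep 14.
+2 hours 5 minutes → arrive 9:06 PM UTC on Sep 14.
Flight 2 departs at 7:47 AM UTC (Sep 14).
+15 hours 50 minutes → arrive 11:37 PM UTC on Sep 14.
Flight 1 lands earlier by 2 hours 31 minutes.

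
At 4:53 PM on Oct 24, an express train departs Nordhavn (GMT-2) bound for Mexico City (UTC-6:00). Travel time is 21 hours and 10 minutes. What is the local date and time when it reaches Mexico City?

10:03 AM on October 25

Mexico City is 4:00 behind Nordhavn.
After 21 hours and 10 minutes it is 2:03 PM (Oct 25) in Nordhavn.
Shift by the zone difference: 2:03 PM − 4:00 = 10:03 AM on Oct 25 in Mexico City.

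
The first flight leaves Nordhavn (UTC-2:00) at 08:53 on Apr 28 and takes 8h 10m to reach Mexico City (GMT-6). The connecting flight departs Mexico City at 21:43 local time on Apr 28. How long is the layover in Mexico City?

Convert departure to UTC: 08:53 + 2:00 = 10:53 UTC on Apr 28.
Add 8 hours 10 minutes flight time → 19:03 UTC.
Mexico City is UTC−6:00, so local arrival = 19:03 − 6:00 = 13:03 on Apr 28.
Layover = 21:43 − 13:03 = 8 hours 40 minutes.

8 hours 40 minutes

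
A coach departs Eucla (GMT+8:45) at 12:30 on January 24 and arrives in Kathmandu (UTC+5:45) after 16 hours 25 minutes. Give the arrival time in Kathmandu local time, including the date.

01:55 on Jan 25

Kathmandu is 3:00 behind Eucla.
After 16 hours and 25 minutes it is 04:55 (Jan 25) in Eucla.
Shift by the zone difference: 04:55 − 3:00 = 01:55 on Jan 25 in Kathmandu.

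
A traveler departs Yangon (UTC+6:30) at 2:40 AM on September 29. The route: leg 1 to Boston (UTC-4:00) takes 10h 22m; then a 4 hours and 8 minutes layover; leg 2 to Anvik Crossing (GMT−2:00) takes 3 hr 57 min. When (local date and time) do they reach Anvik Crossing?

Convert departure to UTC: 2:40 AM − 6:30 = 8:10 PM UTC on Sep 28.
Add 10 hours and 22 minutes leg 1 → 6:32 AM UTC (Sep 29).
Add 4 hours 8 minutes layover in Boston → 10:40 AM UTC.
Add 3 hours and 57 minutes leg 2 → 2:37 PM UTC.
Anvik Crossing is UTC−2:00, so local arrival = 2:37 PM − 2:00 = 12:37 PM on Sep 29.

12:37 PM on September 29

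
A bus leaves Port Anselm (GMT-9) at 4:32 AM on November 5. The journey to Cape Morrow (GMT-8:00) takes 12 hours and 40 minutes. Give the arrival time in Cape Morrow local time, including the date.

Convert departure to UTC: 4:32 AM + 9:00 = 1:32 PM UTC on Nov 5.
Add 12 hours 40 minutes travel time → 2:12 AM UTC (Nov 6).
Cape Morrow is UTC−8:00, so local arrival = 2:12 AM − 8:00 = 6:12 PM on Nov 5.

6:12 PM on November 5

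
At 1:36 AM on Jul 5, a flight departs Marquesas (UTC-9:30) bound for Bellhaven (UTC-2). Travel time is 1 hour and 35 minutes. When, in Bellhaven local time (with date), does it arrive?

10:41 AM on July 5

Convert departure to UTC: 1:36 AM + 9:30 = 11:06 AM UTC on Jul 5.
Add 1 hour 35 minutes travel time → 12:41 PM UTC.
Bellhaven is UTC−2:00, so local arrival = 12:41 PM − 2:00 = 10:41 AM on Jul 5.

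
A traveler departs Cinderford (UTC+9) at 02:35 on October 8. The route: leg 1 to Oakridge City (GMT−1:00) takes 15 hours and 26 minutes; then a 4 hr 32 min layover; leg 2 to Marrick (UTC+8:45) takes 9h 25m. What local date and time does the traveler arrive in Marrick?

07:43 on Oct 9

Convert departure to UTC: 02:35 − 9:00 = 17:35 UTC on Oct 7.
Add 15 hours 26 minutes leg 1 → 09:01 UTC (Oct 8).
Add 4 hours 32 minutes layover in Oakridge City → 13:33 UTC.
Add 9 hours and 25 minutes leg 2 → 22:58 UTC.
Marrick is UTC+8:45, so local arrival = 22:58 + 8:45 = 07:43 on Oct 9.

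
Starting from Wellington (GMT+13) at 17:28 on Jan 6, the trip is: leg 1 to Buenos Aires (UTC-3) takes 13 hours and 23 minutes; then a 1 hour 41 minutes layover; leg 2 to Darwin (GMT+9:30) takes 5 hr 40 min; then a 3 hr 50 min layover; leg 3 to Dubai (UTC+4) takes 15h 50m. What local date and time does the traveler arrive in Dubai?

Convert departure to UTC: 17:28 − 13:00 = 04:28 UTC on Jan 6.
Add 13 hours and 23 minutes leg 1 → 17:51 UTC.
Add 1 hour and 41 minutes layover in Buenos Aires → 19:32 UTC.
Add 5 hours and 40 minutes leg 2 → 01:12 UTC (Jan 7).
Add 3 hours 50 minutes layover in Darwin → 05:02 UTC.
Add 15 hours 50 minutes leg 3 → 20:52 UTC.
Dubai is UTC+4:00, so local arrival = 20:52 + 4:00 = 00:52 on Jan 8.

00:52 on Jan 8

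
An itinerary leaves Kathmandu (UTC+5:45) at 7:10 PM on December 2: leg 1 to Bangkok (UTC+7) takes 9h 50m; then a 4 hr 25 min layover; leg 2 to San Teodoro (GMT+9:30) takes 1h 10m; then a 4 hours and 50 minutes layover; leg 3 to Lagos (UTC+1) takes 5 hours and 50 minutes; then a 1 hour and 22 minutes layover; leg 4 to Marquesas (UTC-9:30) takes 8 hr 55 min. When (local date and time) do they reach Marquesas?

Convert departure to UTC: 7:10 PM − 5:45 = 1:25 PM UTC on Dec 2.
Add 9 hours 50 minutes leg 1 → 11:15 PM UTC.
Add 4 hours and 25 minutes layover in Bangkok → 3:40 AM UTC (Dec 3).
Add 1 hour 10 minutes leg 2 → 4:50 AM UTC.
Add 4 hours 50 minutes layover in San Teodoro → 9:40 AM UTC.
Add 5 hours and 50 minutes leg 3 → 3:30 PM UTC.
Add 1 hour and 22 minutes layover in Lagos → 4:52 PM UTC.
Add 8 hours and 55 minutes leg 4 → 1:47 AM UTC (Dec 4).
Marquesas is UTC−9:30, so local arrival = 1:47 AM − 9:30 = 4:17 PM on Dec 3.

4:17 PM on December 3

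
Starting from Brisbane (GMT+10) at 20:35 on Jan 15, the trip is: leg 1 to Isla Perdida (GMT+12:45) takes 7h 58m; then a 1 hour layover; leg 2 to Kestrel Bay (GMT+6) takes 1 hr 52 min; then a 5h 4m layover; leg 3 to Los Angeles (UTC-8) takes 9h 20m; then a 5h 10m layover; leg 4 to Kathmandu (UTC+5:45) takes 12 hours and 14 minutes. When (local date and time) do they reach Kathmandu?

Convert departure to UTC: 20:35 − 10:00 = 10:35 UTC on Jan 15.
Add 7 hours and 58 minutes leg 1 → 18:33 UTC.
Add 1 hour layover in Isla Perdida → 19:33 UTC.
Add 1 hour and 52 minutes leg 2 → 21:25 UTC.
Add 5 hours 4 minutes layover in Kestrel Bay → 02:29 UTC (Jan 16).
Add 9 hours and 20 minutes leg 3 → 11:49 UTC.
Add 5 hours 10 minutes layover in Los Angeles → 16:59 UTC.
Add 12 hours and 14 minutes leg 4 → 05:13 UTC (Jan 17).
Kathmandu is UTC+5:45, so local arrival = 05:13 + 5:45 = 10:58 on Jan 17.

10:58 on January 17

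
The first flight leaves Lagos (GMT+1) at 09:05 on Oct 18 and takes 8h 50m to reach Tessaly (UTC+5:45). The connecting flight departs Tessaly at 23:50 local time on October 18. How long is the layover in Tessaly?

1 hour 10 minutes

Convert departure to UTC: 09:05 − 1:00 = 08:05 UTC on Oct 18.
Add 8 hours and 50 minutes flight time → 16:55 UTC.
Tessaly is UTC+5:45, so local arrival = 16:55 + 5:45 = 22:40 on Oct 18.
Layover = 23:50 − 22:40 = 1 hour 10 minutes.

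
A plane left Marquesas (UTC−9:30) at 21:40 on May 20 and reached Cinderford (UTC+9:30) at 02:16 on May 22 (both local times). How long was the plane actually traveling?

Departure in UTC: 21:40 + 9:30 = 07:10 on May 21.
Arrival in UTC: 02:16 − 9:30 = 16:46 on May 21.
Elapsed = 16:46 − 07:10 = 9 hours 36 minutes.

9 hours 36 minutes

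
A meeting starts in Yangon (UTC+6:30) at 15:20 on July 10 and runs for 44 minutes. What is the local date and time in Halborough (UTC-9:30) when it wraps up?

Convert start to UTC: 15:20 − 6:30 = 08:50 UTC on Jul 10.
Add 44 minutes duration → 09:34 UTC.
Halborough is UTC−9:30, so local end time = 09:34 − 9:30 = 00:04 on Jul 10.

00:04 on July 10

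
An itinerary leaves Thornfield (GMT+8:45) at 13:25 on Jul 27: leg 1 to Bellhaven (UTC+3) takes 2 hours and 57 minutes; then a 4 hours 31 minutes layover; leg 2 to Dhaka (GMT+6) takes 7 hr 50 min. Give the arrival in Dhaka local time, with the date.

01:58 on July 28

Convert departure to UTC: 13:25 − 8:45 = 04:40 UTC on Jul 27.
Add 2 hours 57 minutes leg 1 → 07:37 UTC.
Add 4 hours and 31 minutes layover in Bellhaven → 12:08 UTC.
Add 7 hours and 50 minutes leg 2 → 19:58 UTC.
Dhaka is UTC+6:00, so local arrival = 19:58 + 6:00 = 01:58 on Jul 28.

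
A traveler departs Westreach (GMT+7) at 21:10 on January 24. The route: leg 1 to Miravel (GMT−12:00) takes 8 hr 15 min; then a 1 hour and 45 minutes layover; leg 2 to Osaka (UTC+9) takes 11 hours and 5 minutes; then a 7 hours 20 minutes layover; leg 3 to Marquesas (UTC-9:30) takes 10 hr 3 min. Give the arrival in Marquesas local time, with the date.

Convert departure to UTC: 21:10 − 7:00 = 14:10 UTC on Jan 24.
Add 8 hours 15 minutes leg 1 → 22:25 UTC.
Add 1 hour 45 minutes layover in Miravel → 00:10 UTC (Jan 25).
Add 11 hours 5 minutes leg 2 → 11:15 UTC.
Add 7 hours and 20 minutes layover in Osaka → 18:35 UTC.
Add 10 hours and 3 minutes leg 3 → 04:38 UTC (Jan 26).
Marquesas is UTC−9:30, so local arrival = 04:38 − 9:30 = 19:08 on Jan 25.

19:08 on January 25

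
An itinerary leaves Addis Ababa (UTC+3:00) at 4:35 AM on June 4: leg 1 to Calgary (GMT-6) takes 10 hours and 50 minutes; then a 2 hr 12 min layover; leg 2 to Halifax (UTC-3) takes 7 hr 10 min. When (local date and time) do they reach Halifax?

6:47 PM on June 4

Convert departure to UTC: 4:35 AM − 3:00 = 1:35 AM UTC on Jun 4.
Add 10 hours 50 minutes leg 1 → 12:25 PM UTC.
Add 2 hours and 12 minutes layover in Calgary → 2:37 PM UTC.
Add 7 hours 10 minutes leg 2 → 9:47 PM UTC.
Halifax is UTC−3:00, so local arrival = 9:47 PM − 3:00 = 6:47 PM on Jun 4.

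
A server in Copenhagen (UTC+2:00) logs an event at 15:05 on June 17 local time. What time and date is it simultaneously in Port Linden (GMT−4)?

Port Linden is 6:00 behind Copenhagen.
Shift by the zone difference: 15:05 − 6:00 = 09:05 on Jun 17 in Port Linden.

09:05 on June 17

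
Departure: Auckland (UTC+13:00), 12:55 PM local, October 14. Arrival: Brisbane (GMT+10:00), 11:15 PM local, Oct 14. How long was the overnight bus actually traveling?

Brisbane is 3:00 behind Auckland.
Clock-face elapsed time (ignoring zones) is 10 hours 20 minutes.
Actual elapsed = 10 hours 20 minutes + 3:00 = 13 hours 20 minutes.

13 hours 20 minutes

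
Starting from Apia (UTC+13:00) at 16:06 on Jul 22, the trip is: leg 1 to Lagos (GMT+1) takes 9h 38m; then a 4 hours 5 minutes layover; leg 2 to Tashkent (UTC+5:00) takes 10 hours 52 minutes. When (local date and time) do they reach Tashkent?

Convert departure to UTC: 16:06 − 13:00 = 03:06 UTC on Jul 22.
Add 9 hours and 38 minutes leg 1 → 12:44 UTC.
Add 4 hours 5 minutes layover in Lagos → 16:49 UTC.
Add 10 hours 52 minutes leg 2 → 03:41 UTC (Jul 23).
Tashkent is UTC+5:00, so local arrival = 03:41 + 5:00 = 08:41 on Jul 23.

08:41 on July 23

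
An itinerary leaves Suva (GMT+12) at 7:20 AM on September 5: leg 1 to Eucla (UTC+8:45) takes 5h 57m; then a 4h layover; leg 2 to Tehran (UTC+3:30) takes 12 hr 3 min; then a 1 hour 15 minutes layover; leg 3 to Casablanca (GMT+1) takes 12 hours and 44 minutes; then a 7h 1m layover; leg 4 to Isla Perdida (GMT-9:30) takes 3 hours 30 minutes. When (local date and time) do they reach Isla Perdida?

8:20 AM on September 6

Convert departure to UTC: 7:20 AM − 12:00 = 7:20 PM UTC on Sep 4.
Add 5 hours 57 minutes leg 1 → 1:17 AM UTC (Sep 5).
Add 4 hours layover in Eucla → 5:17 AM UTC.
Add 12 hours and 3 minutes leg 2 → 5:20 PM UTC.
Add 1 hour and 15 minutes layover in Tehran → 6:35 PM UTC.
Add 12 hours 44 minutes leg 3 → 7:19 AM UTC (Sep 6).
Add 7 hours and 1 minute layover in Casablanca → 2:20 PM UTC.
Add 3 hours and 30 minutes leg 4 → 5:50 PM UTC.
Isla Perdida is UTC−9:30, so local arrival = 5:50 PM − 9:30 = 8:20 AM on Sep 6.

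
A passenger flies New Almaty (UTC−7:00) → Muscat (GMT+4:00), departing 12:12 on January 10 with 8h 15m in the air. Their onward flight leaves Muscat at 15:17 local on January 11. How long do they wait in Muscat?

7 hours 50 minutes

Convert departure to UTC: 12:12 + 7:00 = 19:12 UTC on Jan 10.
Add 8 hours and 15 minutes flight time → 03:27 UTC (Jan 11).
Muscat is UTC+4:00, so local arrival = 03:27 + 4:00 = 07:27 on Jan 11.
Layover = 15:17 − 07:27 = 7 hours 50 minutes.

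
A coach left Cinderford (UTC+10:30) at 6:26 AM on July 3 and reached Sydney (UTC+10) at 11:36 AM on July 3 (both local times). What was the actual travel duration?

5 hours 40 minutes

Departure in UTC: 6:26 AM − 10:30 = 7:56 PM on Jul 2.
Arrival in UTC: 11:36 AM − 10:00 = 1:36 AM on Jul 3.
Elapsed = 1:36 AM − 7:56 PM (+1 day) = 5 hours 40 minutes.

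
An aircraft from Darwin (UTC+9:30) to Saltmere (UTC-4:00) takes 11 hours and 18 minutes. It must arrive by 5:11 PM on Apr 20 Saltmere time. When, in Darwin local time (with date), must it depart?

Target arrival in UTC: 5:11 PM + 4:00 = 9:11 PM on Apr 20.
Subtract 11 hours 18 minutes → departure 9:53 AM UTC on Apr 20.
Darwin is UTC+9:30: 9:53 AM + 9:30 = 7:23 PM on Apr 20.

7:23 PM on Apr 20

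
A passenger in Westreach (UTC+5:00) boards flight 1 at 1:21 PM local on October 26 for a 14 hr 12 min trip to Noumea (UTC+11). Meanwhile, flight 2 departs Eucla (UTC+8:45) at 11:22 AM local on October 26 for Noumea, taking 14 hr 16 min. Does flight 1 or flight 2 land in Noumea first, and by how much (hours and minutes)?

the second, by 5 hours 40 minutes

Flight 1 in UTC: 1:21 PM − 5:00 = 8:21 AM on Oct 26.
+14 hours and 12 minutes → arrive 10:33 PM UTC on Oct 26.
Flight 2 in UTC: 11:22 AM − 8:45 = 2:37 AM on Oct 26.
+14 hours 16 minutes → arrive 4:53 PM UTC on Oct 26.
Flight 2 lands earlier by 5 hours 40 minutes.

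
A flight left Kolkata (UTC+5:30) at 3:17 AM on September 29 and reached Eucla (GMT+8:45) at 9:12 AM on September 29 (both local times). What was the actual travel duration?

Eucla is 3:15 ahead of Kolkata.
Clock-face elapsed time (ignoring zones) is 5 hours 55 minutes.
Actual elapsed = 5 hours 55 minutes − 3:15 = 2 hours 40 minutes.

2 hours 40 minutes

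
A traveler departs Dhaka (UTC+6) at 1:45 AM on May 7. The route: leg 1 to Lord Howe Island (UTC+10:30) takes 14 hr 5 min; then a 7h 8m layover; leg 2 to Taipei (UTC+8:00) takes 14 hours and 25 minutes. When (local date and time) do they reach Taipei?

3:23 PM on May 8

Convert departure to UTC: 1:45 AM − 6:00 = 7:45 PM UTC on May 6.
Add 14 hours and 5 minutes leg 1 → 9:50 AM UTC (May 7).
Add 7 hours 8 minutes layover in Lord Howe Island → 4:58 PM UTC.
Add 14 hours 25 minutes leg 2 → 7:23 AM UTC (May 8).
Taipei is UTC+8:00, so local arrival = 7:23 AM + 8:00 = 3:23 PM on May 8.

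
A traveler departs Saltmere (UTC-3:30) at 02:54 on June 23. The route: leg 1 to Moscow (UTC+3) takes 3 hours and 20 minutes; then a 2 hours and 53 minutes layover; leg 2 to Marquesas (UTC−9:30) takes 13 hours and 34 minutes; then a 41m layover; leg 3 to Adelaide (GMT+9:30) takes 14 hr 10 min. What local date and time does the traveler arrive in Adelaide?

Convert departure to UTC: 02:54 + 3:30 = 06:24 UTC on Jun 23.
Add 3 hours and 20 minutes leg 1 → 09:44 UTC.
Add 2 hours and 53 minutes layover in Moscow → 12:37 UTC.
Add 13 hours and 34 minutes leg 2 → 02:11 UTC (Jun 24).
Add 41 minutes layover in Marquesas → 02:52 UTC.
Add 14 hours 10 minutes leg 3 → 17:02 UTC.
Adelaide is UTC+9:30, so local arrival = 17:02 + 9:30 = 02:32 on Jun 25.

02:32 on June 25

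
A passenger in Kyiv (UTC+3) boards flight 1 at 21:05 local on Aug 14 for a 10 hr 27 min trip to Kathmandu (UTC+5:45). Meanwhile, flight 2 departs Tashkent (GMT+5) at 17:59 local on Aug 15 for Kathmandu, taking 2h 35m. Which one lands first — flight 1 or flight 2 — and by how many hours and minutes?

the first, by 11 hours 2 minutes

Flight 1 in UTC: 21:05 − 3:00 = 18:05 on Aug 14.
+10 hours and 27 minutes → arrive 04:32 UTC on Aug 15.
Flight 2 in UTC: 17:59 − 5:00 = 12:59 on Aug 15.
+2 hours and 35 minutes → arrive 15:34 UTC on Aug 15.
Flight 1 lands earlier by 11 hours 2 minutes.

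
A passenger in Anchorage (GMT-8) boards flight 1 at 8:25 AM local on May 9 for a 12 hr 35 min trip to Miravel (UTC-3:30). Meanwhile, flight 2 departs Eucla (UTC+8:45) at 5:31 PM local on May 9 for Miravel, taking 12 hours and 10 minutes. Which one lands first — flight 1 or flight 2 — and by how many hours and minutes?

Flight 1 in UTC: 8:25 AM + 8:00 = 4:25 PM on May 9.
+12 hours 35 minutes → arrive 5:00 AM UTC on May 10.
Flight 2 in UTC: 5:31 PM − 8:45 = 8:46 AM on May 9.
+12 hours and 10 minutes → arrive 8:56 PM UTC on May 9.
Flight 2 lands earlier by 8 hours 4 minutes.

the second, by 8 hours 4 minutes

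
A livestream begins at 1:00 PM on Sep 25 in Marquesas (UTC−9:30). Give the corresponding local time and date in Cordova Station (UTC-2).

8:30 PM on Sep 25

Cordova Station is 7:30 ahead of Marquesas.
Shift by the zone difference: 1:00 PM + 7:30 = 8:30 PM on Sep 25 in Cordova Station.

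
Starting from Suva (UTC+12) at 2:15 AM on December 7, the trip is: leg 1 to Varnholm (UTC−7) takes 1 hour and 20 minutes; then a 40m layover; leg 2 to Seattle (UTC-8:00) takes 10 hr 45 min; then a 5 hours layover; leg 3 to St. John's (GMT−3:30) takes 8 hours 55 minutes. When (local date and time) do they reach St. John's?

1:25 PM on Dec 7

Convert departure to UTC: 2:15 AM − 12:00 = 2:15 PM UTC on Dec 6.
Add 1 hour and 20 minutes leg 1 → 3:35 PM UTC.
Add 40 minutes layover in Varnholm → 4:15 PM UTC.
Add 10 hours 45 minutes leg 2 → 3:00 AM UTC (Dec 7).
Add 5 hours layover in Seattle → 8:00 AM UTC.
Add 8 hours and 55 minutes leg 3 → 4:55 PM UTC.
St. John's is UTC−3:30, so local arrival = 4:55 PM − 3:30 = 1:25 PM on Dec 7.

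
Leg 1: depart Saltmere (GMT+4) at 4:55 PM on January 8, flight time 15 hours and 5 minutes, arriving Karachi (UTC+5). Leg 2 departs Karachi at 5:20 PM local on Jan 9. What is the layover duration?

8 hours 20 minutes

Convert departure to UTC: 4:55 PM − 4:00 = 12:55 PM UTC on Jan 8.
Add 15 hours 5 minutes flight time → 4:00 AM UTC (Jan 9).
Karachi is UTC+5:00, so local arrival = 4:00 AM + 5:00 = 9:00 AM on Jan 9.
Layover = 5:20 PM − 9:00 AM = 8 hours 20 minutes.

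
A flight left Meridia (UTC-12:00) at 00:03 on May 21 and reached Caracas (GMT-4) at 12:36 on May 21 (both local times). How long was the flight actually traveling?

4 hours 33 minutes

Caracas is 8:00 ahead of Meridia.
Clock-face elapsed time (ignoring zones) is 12 hours 33 minutes.
Actual elapsed = 12 hours 33 minutes − 8:00 = 4 hours 33 minutes.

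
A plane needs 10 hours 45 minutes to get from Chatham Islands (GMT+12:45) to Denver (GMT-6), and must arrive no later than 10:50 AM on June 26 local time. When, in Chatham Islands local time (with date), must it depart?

6:50 PM on Jun 26

Target arrival in UTC: 10:50 AM + 6:00 = 4:50 PM on Jun 26.
Subtract 10 hours and 45 minutes → departure 6:05 AM UTC on Jun 26.
Chatham Islands is UTC+12:45: 6:05 AM + 12:45 = 6:50 PM on Jun 26.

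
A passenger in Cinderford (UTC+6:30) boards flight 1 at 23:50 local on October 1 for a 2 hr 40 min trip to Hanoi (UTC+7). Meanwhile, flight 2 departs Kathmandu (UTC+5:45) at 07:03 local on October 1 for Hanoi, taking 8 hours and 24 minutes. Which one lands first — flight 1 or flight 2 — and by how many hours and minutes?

Flight 1 in UTC: 23:50 − 6:30 = 17:20 on Oct 1.
+2 hours and 40 minutes → arrive 20:00 UTC on Oct 1.
Flight 2 in UTC: 07:03 − 5:45 = 01:18 on Oct 1.
+8 hours 24 minutes → arrive 09:42 UTC on Oct 1.
Flight 2 lands earlier by 10 hours 18 minutes.

the second, by 10 hours 18 minutes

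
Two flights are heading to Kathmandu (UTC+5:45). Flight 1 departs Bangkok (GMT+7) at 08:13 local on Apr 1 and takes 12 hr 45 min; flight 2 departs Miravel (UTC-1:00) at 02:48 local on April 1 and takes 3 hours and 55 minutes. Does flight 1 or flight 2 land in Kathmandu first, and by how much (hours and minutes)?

Flight 1 in UTC: 08:13 − 7:00 = 01:13 on Apr 1.
+12 hours 45 minutes → arrive 13:58 UTC on Apr 1.
Flight 2 in UTC: 02:48 + 1:00 = 03:48 on Apr 1.
+3 hours 55 minutes → arrive 07:43 UTC on Apr 1.
Flight 2 lands earlier by 6 hours 15 minutes.

the second, by 6 hours 15 minutes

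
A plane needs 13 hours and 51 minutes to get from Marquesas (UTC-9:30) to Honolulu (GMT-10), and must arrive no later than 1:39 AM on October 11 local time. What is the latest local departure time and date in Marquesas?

Target arrival in UTC: 1:39 AM + 10:00 = 11:39 AM on Oct 11.
Subtract 13 hours and 51 minutes → departure 9:48 PM UTC on Oct 10.
Marquesas is UTC−9:30: 9:48 PM − 9:30 = 12:18 PM on Oct 10.

12:18 PM on October 10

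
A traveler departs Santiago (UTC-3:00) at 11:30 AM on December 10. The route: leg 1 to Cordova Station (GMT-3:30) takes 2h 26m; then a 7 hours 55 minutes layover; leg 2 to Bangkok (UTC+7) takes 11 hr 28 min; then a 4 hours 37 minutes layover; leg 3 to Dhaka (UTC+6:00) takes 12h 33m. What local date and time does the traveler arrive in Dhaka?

11:29 AM on December 12

Convert departure to UTC: 11:30 AM + 3:00 = 2:30 PM UTC on Dec 10.
Add 2 hours and 26 minutes leg 1 → 4:56 PM UTC.
Add 7 hours and 55 minutes layover in Cordova Station → 12:51 AM UTC (Dec 11).
Add 11 hours and 28 minutes leg 2 → 12:19 PM UTC.
Add 4 hours 37 minutes layover in Bangkok → 4:56 PM UTC.
Add 12 hours and 33 minutes leg 3 → 5:29 AM UTC (Dec 12).
Dhaka is UTC+6:00, so local arrival = 5:29 AM + 6:00 = 11:29 AM on Dec 12.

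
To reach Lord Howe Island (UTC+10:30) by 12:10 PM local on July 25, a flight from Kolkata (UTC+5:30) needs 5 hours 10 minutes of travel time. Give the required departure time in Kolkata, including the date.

Target arrival in UTC: 12:10 PM − 10:30 = 1:40 AM on Jul 25.
Subtract 5 hours 10 minutes → departure 8:30 PM UTC on Jul 24.
Kolkata is UTC+5:30: 8:30 PM + 5:30 = 2:00 AM on Jul 25.

2:00 AM on July 25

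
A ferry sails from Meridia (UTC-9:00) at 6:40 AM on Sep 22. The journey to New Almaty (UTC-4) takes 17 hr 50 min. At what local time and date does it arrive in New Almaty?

5:30 AM on September 23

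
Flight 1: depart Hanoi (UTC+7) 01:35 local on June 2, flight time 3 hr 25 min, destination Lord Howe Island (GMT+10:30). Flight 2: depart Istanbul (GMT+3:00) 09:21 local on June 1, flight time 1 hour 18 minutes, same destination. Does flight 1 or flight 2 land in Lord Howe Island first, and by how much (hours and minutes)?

Flight 1 in UTC: 01:35 − 7:00 = 18:35 on Jun 1.
+3 hours 25 minutes → arrive 22:00 UTC on Jun 1.
Flight 2 in UTC: 09:21 − 3:00 = 06:21 on Jun 1.
+1 hour 18 minutes → arrive 07:39 UTC on Jun 1.
Flight 2 lands earlier by 14 hours 21 minutes.

the second, by 14 hours 21 minutes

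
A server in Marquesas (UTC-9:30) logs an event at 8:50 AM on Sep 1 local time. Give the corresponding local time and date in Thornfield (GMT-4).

2:20 PM on Sep 1

In UTC: 8:50 AM + 9:30 = 6:20 PM on Sep 1.
Thornfield is UTC−4:00: 6:20 PM − 4:00 = 2:20 PM on Sep 1.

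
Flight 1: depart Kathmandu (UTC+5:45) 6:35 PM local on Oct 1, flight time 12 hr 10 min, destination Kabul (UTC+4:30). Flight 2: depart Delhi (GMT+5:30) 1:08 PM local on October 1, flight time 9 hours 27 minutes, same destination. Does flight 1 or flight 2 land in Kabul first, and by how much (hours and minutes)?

the second, by 7 hours 55 minutes

Flight 1 in UTC: 6:35 PM − 5:45 = 12:50 PM on Oct 1.
+12 hours and 10 minutes → arrive 1:00 AM UTC on Oct 2.
Flight 2 in UTC: 1:08 PM − 5:30 = 7:38 AM on Oct 1.
+9 hours and 27 minutes → arrive 5:05 PM UTC on Oct 1.
Flight 2 lands earlier by 7 hours 55 minutes.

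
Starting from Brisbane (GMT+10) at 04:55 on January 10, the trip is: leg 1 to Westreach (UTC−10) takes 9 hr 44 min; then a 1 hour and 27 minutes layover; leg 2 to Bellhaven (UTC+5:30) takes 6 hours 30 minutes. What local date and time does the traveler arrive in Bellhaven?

18:06 on Jan 10

Convert departure to UTC: 04:55 − 10:00 = 18:55 UTC on Jan 9.
Add 9 hours 44 minutes leg 1 → 04:39 UTC (Jan 10).
Add 1 hour 27 minutes layover in Westreach → 06:06 UTC.
Add 6 hours and 30 minutes leg 2 → 12:36 UTC.
Bellhaven is UTC+5:30, so local arrival = 12:36 + 5:30 = 18:06 on Jan 10.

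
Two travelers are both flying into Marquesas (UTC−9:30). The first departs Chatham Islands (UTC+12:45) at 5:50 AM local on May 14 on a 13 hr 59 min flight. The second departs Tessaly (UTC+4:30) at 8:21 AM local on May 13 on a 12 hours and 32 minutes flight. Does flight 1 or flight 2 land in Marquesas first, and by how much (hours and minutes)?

Flight 1 in UTC: 5:50 AM − 12:45 = 5:05 PM on May 13.
+13 hours 59 minutes → arrive 7:04 AM UTC on May 14.
Flight 2 in UTC: 8:21 AM − 4:30 = 3:51 AM on May 13.
+12 hours 32 minutes → arrive 4:23 PM UTC on May 13.
Flight 2 lands earlier by 14 hours 41 minutes.

the second, by 14 hours 41 minutes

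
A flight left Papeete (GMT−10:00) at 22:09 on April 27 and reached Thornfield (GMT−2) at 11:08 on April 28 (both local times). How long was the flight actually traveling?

4 hours 59 minutes

Thornfield is 8:00 ahead of Papeete.
Clock-face elapsed time (ignoring zones) is 12 hours 59 minutes.
Actual elapsed = 12 hours 59 minutes − 8:00 = 4 hours 59 minutes.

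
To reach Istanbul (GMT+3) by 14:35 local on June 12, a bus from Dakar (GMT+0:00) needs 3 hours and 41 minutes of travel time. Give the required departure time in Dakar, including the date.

07:54 on June 12

Target arrival in UTC: 14:35 − 3:00 = 11:35 on Jun 12.
Subtract 3 hours 41 minutes → departure 07:54 UTC on Jun 12.
Dakar is UTC+0, so departure is 07:54 on Jun 12.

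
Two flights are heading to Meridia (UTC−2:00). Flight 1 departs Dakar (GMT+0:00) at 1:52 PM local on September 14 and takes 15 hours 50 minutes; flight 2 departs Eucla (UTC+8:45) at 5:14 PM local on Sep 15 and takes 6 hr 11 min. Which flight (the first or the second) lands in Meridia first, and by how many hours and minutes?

Flight 1 departs at 1:52 PM UTC (Sep 14).
+15 hours and 50 minutes → arrive 5:42 AM UTC on Sep 15.
Flight 2 in UTC: 5:14 PM − 8:45 = 8:29 AM on Sep 15.
+6 hours 11 minutes → arrive 2:40 PM UTC on Sep 15.
Flight 1 lands earlier by 8 hours 58 minutes.

the first, by 8 hours 58 minutes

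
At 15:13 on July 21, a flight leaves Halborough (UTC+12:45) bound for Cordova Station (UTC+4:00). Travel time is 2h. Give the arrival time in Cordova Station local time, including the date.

Convert departure to UTC: 15:13 − 12:45 = 02:28 UTC on Jul 21.
Add 2 hours travel time → 04:28 UTC.
Cordova Station is UTC+4:00, so local arrival = 04:28 + 4:00 = 08:28 on Jul 21.

08:28 on Jul 21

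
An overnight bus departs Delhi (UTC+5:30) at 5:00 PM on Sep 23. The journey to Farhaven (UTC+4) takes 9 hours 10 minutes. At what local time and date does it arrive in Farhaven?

Convert departure to UTC: 5:00 PM − 5:30 = 11:30 AM UTC on Sep 23.
Add 9 hours 10 minutes travel time → 8:40 PM UTC.
Farhaven is UTC+4:00, so local arrival = 8:40 PM + 4:00 = 12:40 AM on Sep 24.

12:40 AM on Sep 24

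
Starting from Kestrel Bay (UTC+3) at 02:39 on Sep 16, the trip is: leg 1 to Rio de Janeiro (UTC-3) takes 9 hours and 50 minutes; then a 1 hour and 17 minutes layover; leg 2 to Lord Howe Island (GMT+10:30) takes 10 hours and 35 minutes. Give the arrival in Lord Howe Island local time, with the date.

07:51 on September 17

Convert departure to UTC: 02:39 − 3:00 = 23:39 UTC on Sep 15.
Add 9 hours and 50 minutes leg 1 → 09:29 UTC (Sep 16).
Add 1 hour 17 minutes layover in Rio de Janeiro → 10:46 UTC.
Add 10 hours 35 minutes leg 2 → 21:21 UTC.
Lord Howe Island is UTC+10:30, so local arrival = 21:21 + 10:30 = 07:51 on Sep 17.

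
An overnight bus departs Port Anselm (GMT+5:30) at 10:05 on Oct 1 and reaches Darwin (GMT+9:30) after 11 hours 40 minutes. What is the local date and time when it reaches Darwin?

Convert departure to UTC: 10:05 − 5:30 = 04:35 UTC on Oct 1.
Add 11 hours and 40 minutes travel time → 16:15 UTC.
Darwin is UTC+9:30, so local arrival = 16:15 + 9:30 = 01:45 on Oct 2.

01:45 on Oct 2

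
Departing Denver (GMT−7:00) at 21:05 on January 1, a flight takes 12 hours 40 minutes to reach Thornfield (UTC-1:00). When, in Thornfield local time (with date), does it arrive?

Thornfield is 6:00 ahead of Denver.
After 12 hours 40 minutes it is 09:45 (Jan 2) in Denver.
Shift by the zone difference: 09:45 + 6:00 = 15:45 on Jan 2 in Thornfield.

15:45 on January 2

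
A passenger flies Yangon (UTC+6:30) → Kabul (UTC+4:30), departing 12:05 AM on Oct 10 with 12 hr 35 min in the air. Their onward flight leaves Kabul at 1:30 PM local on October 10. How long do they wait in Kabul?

Convert departure to UTC: 12:05 AM − 6:30 = 5:35 PM UTC on Oct 9.
Add 12 hours and 35 minutes flight time → 6:10 AM UTC (Oct 10).
Kabul is UTC+4:30, so local arrival = 6:10 AM + 4:30 = 10:40 AM on Oct 10.
Layover = 1:30 PM − 10:40 AM = 2 hours 50 minutes.

2 hours 50 minutes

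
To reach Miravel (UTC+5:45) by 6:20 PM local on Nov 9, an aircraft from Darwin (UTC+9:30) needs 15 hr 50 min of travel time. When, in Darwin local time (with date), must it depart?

Target arrival in UTC: 6:20 PM − 5:45 = 12:35 PM on Nov 9.
Subtract 15 hours and 50 minutes → departure 8:45 PM UTC on Nov 8.
Darwin is UTC+9:30: 8:45 PM + 9:30 = 6:15 AM on Nov 9.

6:15 AM on November 9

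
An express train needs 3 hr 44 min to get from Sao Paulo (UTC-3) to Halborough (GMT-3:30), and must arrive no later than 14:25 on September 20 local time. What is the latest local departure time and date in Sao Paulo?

11:11 on September 20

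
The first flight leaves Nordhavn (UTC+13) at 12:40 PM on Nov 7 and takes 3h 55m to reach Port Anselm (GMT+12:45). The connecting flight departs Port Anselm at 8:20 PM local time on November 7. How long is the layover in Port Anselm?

Convert departure to UTC: 12:40 PM − 13:00 = 11:40 PM UTC on Nov 6.
Add 3 hours and 55 minutes flight time → 3:35 AM UTC (Nov 7).
Port Anselm is UTC+12:45, so local arrival = 3:35 AM + 12:45 = 4:20 PM on Nov 7.
Layover = 8:20 PM − 4:20 PM = 4 hours.

4 hours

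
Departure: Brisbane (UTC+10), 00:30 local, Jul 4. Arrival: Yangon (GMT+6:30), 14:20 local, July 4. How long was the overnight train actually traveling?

Departure in UTC: 00:30 − 10:00 = 14:30 on Jul 3.
Arrival in UTC: 14:20 − 6:30 = 07:50 on Jul 4.
Elapsed = 07:50 − 14:30 (+1 day) = 17 hours 20 minutes.

17 hours 20 minutes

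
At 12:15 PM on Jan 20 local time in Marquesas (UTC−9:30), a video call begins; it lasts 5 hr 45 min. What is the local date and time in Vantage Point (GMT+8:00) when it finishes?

11:30 AM on January 21

Vantage Point is 17:30 ahead of Marquesas.
After 5 hours and 45 minutes it is 6:00 PM in Marquesas.
Shift by the zone difference: 6:00 PM + 17:30 = 11:30 AM on Jan 21 in Vantage Point.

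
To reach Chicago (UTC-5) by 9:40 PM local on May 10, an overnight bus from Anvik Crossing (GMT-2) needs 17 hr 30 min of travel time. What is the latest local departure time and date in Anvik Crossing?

7:10 AM on May 10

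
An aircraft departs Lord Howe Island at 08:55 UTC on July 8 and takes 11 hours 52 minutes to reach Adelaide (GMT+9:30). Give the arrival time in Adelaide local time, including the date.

06:17 on July 9

Departure is given in UTC: 08:55 on Jul 8.
Add 11 hours 52 minutes → 20:47 UTC.
Adelaide is UTC+9:30: 20:47 + 9:30 = 06:17 on Jul 9.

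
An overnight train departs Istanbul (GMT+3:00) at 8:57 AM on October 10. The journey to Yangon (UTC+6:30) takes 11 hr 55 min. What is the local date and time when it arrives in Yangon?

Yangon is 3:30 ahead of Istanbul.
After 11 hours 55 minutes it is 8:52 PM in Istanbul.
Shift by the zone difference: 8:52 PM + 3:30 = 12:22 AM on Oct 11 in Yangon.

12:22 AM on October 11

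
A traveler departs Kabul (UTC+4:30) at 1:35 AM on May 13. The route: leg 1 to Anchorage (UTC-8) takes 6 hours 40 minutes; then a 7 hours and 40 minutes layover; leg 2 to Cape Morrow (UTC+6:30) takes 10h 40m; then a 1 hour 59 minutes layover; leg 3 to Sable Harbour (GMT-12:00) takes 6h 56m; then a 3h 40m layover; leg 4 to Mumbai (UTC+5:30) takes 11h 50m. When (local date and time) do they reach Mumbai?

4:00 AM on May 15

Convert departure to UTC: 1:35 AM − 4:30 = 9:05 PM UTC on May 12.
Add 6 hours 40 minutes leg 1 → 3:45 AM UTC (May 13).
Add 7 hours and 40 minutes layover in Anchorage → 11:25 AM UTC.
Add 10 hours and 40 minutes leg 2 → 10:05 PM UTC.
Add 1 hour 59 minutes layover in Cape Morrow → 12:04 AM UTC (May 14).
Add 6 hours 56 minutes leg 3 → 7:00 AM UTC.
Add 3 hours 40 minutes layover in Sable Harbour → 10:40 AM UTC.
Add 11 hours 50 minutes leg 4 → 10:30 PM UTC.
Mumbai is UTC+5:30, so local arrival = 10:30 PM + 5:30 = 4:00 AM on May 15.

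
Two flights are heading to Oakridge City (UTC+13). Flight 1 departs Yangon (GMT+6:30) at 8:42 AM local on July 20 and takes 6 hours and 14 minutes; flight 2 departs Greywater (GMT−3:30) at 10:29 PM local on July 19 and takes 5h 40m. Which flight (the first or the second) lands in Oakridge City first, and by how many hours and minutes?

the second, by 47 minutes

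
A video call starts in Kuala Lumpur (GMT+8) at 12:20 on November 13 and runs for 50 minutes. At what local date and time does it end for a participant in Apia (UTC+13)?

Convert start to UTC: 12:20 − 8:00 = 04:20 UTC on Nov 13.
Add 50 minutes duration → 05:10 UTC.
Apia is UTC+13:00, so local end time = 05:10 + 13:00 = 18:10 on Nov 13.

18:10 on Nov 13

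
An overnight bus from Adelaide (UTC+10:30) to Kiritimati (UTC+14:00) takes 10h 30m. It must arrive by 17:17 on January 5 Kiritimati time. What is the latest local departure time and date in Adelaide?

03:17 on Jan 5

Target arrival in UTC: 17:17 − 14:00 = 03:17 on Jan 5.
Subtract 10 hours 30 minutes → departure 16:47 UTC on Jan 4.
Adelaide is UTC+10:30: 16:47 + 10:30 = 03:17 on Jan 5.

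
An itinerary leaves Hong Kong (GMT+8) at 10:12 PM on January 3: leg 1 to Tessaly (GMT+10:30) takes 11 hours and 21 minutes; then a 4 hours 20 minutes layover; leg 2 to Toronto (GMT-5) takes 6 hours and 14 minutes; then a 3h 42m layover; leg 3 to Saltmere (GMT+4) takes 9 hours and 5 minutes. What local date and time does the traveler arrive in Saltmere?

Convert departure to UTC: 10:12 PM − 8:00 = 2:12 PM UTC on Jan 3.
Add 11 hours 21 minutes leg 1 → 1:33 AM UTC (Jan 4).
Add 4 hours 20 minutes layover in Tessaly → 5:53 AM UTC.
Add 6 hours 14 minutes leg 2 → 12:07 PM UTC.
Add 3 hours 42 minutes layover in Toronto → 3:49 PM UTC.
Add 9 hours 5 minutes leg 3 → 12:54 AM UTC (Jan 5).
Saltmere is UTC+4:00, so local arrival = 12:54 AM + 4:00 = 4:54 AM on Jan 5.

4:54 AM on Jan 5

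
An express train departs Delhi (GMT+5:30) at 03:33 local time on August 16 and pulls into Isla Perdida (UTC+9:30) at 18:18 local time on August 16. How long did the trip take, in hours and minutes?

10 hours 45 minutes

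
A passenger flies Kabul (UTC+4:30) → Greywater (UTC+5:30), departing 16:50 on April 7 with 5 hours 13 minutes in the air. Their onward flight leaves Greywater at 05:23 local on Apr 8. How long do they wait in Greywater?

6 hours 20 minutes

Convert departure to UTC: 16:50 − 4:30 = 12:20 UTC on Apr 7.
Add 5 hours 13 minutes flight time → 17:33 UTC.
Greywater is UTC+5:30, so local arrival = 17:33 + 5:30 = 23:03 on Apr 7.
Layover = 05:23 − 23:03 (+1 day) = 6 hours 20 minutes.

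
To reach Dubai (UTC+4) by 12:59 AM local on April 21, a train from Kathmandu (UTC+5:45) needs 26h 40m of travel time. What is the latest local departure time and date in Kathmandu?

Target arrival in UTC: 12:59 AM − 4:00 = 8:59 PM on Apr 20.
Subtract 26 hours and 40 minutes → departure 6:19 PM UTC on Apr 19.
Kathmandu is UTC+5:45: 6:19 PM + 5:45 = 12:04 AM on Apr 20.

12:04 AM on April 20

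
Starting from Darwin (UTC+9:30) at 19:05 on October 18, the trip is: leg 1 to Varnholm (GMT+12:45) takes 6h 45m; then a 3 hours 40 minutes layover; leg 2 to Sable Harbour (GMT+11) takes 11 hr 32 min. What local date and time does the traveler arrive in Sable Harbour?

18:32 on October 19

Convert departure to UTC: 19:05 − 9:30 = 09:35 UTC on Oct 18.
Add 6 hours 45 minutes leg 1 → 16:20 UTC.
Add 3 hours and 40 minutes layover in Varnholm → 20:00 UTC.
Add 11 hours and 32 minutes leg 2 → 07:32 UTC (Oct 19).
Sable Harbour is UTC+11:00, so local arrival = 07:32 + 11:00 = 18:32 on Oct 19.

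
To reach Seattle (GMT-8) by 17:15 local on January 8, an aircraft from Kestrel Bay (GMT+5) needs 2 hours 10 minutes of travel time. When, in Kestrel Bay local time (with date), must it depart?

04:05 on Jan 9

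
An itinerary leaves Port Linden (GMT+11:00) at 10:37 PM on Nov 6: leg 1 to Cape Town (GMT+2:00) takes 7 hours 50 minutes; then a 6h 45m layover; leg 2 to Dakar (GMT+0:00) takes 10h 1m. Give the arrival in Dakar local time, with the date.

Convert departure to UTC: 10:37 PM − 11:00 = 11:37 AM UTC on Nov 6.
Add 7 hours 50 minutes leg 1 → 7:27 PM UTC.
Add 6 hours and 45 minutes layover in Cape Town → 2:12 AM UTC (Nov 7).
Add 10 hours 1 minute leg 2 → 12:13 PM UTC.
Dakar is UTC+0, so local arrival is the same: 12:13 PM on Nov 7.

12:13 PM on Nov 7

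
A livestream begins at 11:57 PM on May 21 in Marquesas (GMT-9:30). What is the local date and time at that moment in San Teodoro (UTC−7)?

In UTC: 11:57 PM + 9:30 = 9:27 AM on May 22.
San Teodoro is UTC−7:00: 9:27 AM − 7:00 = 2:27 AM on May 22.

2:27 AM on May 22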